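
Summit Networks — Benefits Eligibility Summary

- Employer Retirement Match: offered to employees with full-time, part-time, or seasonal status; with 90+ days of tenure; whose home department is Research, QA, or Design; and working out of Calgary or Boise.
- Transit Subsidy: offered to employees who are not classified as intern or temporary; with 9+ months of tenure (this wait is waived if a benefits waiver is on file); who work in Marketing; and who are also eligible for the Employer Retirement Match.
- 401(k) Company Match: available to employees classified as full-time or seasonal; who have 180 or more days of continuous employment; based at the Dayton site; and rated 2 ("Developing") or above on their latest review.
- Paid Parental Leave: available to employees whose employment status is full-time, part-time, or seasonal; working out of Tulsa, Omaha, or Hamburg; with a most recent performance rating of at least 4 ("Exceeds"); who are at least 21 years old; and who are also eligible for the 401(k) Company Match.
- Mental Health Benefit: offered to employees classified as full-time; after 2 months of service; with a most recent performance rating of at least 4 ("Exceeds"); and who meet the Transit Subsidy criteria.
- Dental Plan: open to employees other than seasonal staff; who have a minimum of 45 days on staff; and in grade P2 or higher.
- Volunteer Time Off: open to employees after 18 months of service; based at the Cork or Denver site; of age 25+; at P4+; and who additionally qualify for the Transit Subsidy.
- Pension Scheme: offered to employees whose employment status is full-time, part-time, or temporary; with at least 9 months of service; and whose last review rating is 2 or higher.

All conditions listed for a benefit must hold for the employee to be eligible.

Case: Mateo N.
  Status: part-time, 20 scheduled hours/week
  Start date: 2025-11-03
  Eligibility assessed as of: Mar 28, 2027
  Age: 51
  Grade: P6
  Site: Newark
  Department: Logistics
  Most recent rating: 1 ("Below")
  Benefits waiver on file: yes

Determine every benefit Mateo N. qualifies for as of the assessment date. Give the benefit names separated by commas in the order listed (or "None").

Dental Plan

Service from 2025-11-03 to Mar 28, 2027: 510 days.
Employer Retirement Match — status part-time ✓; service 510 days ≥ 90 days ✓; dept Logistics ✗ → not eligible.
Transit Subsidy — status part-time ✓ (not excluded); benefits waiver on file ✓; dept Logistics ✗ → not eligible.
401(k) Company Match — status part-time ✗ (requires full-time or seasonal) → not eligible.
Paid Parental Leave — status part-time ✓; site Newark ✗ (not Tulsa, Omaha, or Hamburg) → not eligible.
Mental Health Benefit — status part-time ✗ (requires full-time) → not eligible.
Dental Plan — status part-time ✓ (not excluded); service 510 days ≥ 45 days ✓; grade P6 ≥ P2 ✓ → eligible.
Volunteer Time Off — service 510 days < 18 months (≈540 days) ✗ → not eligible.
Pension Scheme — status part-time ✓; service 510 days ≥ 9 months (≈270 days) ✓; rating 1 < 2 ✗ → not eligible.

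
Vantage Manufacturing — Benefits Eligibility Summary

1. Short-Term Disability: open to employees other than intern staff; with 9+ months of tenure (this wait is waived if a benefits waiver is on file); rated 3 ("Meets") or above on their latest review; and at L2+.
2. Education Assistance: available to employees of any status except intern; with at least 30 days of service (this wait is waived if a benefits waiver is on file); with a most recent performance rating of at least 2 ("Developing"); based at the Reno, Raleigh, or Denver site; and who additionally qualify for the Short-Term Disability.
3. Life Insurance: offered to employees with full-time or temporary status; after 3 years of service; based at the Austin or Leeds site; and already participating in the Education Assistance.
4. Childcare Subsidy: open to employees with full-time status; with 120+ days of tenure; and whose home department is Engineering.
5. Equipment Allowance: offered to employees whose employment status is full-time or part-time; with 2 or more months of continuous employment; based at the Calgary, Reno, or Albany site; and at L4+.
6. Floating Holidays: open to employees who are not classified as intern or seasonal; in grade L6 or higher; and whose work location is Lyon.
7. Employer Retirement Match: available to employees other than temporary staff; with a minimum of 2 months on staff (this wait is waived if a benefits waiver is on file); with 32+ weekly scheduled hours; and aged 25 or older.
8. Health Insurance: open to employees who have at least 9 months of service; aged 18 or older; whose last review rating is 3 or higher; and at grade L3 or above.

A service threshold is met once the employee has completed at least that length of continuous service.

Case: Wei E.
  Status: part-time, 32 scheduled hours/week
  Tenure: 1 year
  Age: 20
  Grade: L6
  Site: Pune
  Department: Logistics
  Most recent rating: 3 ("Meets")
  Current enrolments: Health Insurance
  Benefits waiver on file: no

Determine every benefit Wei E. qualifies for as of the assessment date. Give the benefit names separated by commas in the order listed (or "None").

Short-Term Disability, Health Insurance

Short-Term Disability — status part-time ✓ (not excluded); no waiver, service 1 year ≥ 9 months (≈270 days) ✓; rating 3 ≥ 3 ✓; grade L6 ≥ L2 ✓ → eligible.
Education Assistance — status part-time ✓ (not excluded); no waiver, service 1 year ≥ 30 days ✓; rating 3 ≥ 2 ✓; site Pune ✗ (not Reno, Raleigh, or Denver) → not eligible.
Life Insurance — status part-time ✗ (requires full-time or temporary) → not eligible.
Childcare Subsidy — status part-time ✗ (requires full-time) → not eligible.
Equipment Allowance — status part-time ✓; service 1 year ≥ 2 months (≈60 days) ✓; site Pune ✗ (not Calgary, Reno, or Albany) → not eligible.
Floating Holidays — status part-time ✓ (not excluded); grade L6 ≥ L6 ✓; site Pune ✗ (not Lyon) → not eligible.
Employer Retirement Match — status part-time ✓ (not excluded); no waiver, service 1 year ≥ 2 months (≈60 days) ✓; 32 hrs/wk ≥ 32 ✓; age 20 < 25 ✗ → not eligible.
Health Insurance — service 1 year ≥ 9 months (≈270 days) ✓; age 20 ≥ 18 ✓; rating 3 ≥ 3 ✓; grade L6 ≥ L3 ✓ → eligible.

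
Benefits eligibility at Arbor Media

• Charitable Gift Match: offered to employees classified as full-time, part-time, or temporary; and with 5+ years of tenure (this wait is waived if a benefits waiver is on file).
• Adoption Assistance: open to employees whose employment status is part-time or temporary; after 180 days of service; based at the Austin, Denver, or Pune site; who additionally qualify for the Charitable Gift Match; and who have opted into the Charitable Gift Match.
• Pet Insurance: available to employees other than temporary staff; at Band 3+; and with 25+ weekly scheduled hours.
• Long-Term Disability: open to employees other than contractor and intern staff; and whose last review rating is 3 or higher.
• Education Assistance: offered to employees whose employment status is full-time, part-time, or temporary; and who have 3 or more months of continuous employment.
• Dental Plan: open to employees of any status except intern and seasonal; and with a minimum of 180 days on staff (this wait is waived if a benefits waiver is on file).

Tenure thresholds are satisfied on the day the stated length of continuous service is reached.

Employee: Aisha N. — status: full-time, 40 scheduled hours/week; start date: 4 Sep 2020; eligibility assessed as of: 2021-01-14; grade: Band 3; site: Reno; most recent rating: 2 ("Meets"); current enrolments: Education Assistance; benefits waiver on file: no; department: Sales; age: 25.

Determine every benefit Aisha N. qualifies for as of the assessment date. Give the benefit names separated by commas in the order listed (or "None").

Pet Insurance, Education Assistance

Service from 4 Sep 2020 to 2021-01-14: 132 days.
Charitable Gift Match — status full-time ✓; no waiver, service 132 days < 5 years (≈1825 days) ✗ → not eligible.
Adoption Assistance — status full-time ✗ (requires part-time or temporary) → not eligible.
Pet Insurance — status full-time ✓ (not excluded); grade Band 3 ≥ Band 3 ✓; 40 hrs/wk ≥ 25 ✓ → eligible.
Long-Term Disability — status full-time ✓ (not excluded); rating 2 < 3 ✗ → not eligible.
Education Assistance — status full-time ✓; service 132 days ≥ 3 months (≈90 days) ✓ → eligible.
Dental Plan — status full-time ✓ (not excluded); no waiver, service 132 days < 180 days ✗ → not eligible.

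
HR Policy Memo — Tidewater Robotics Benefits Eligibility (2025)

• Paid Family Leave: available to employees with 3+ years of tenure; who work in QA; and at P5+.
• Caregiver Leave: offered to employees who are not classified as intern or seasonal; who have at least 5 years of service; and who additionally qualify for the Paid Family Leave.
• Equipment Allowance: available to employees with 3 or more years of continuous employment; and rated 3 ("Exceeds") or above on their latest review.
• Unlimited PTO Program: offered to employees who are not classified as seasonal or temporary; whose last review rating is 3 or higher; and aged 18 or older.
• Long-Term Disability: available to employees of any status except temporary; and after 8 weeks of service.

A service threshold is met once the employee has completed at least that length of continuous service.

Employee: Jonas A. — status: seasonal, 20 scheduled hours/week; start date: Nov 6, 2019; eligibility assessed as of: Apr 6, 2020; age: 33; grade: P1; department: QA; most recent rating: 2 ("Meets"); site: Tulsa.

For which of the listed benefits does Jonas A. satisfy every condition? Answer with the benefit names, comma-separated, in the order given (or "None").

Long-Term Disability

Service from Nov 6, 2019 to Apr 6, 2020: 152 days.
Paid Family Leave — service 152 days < 3 years (≈1095 days) ✗ → not eligible.
Caregiver Leave — status seasonal ✗ (excluded) → not eligible.
Equipment Allowance — service 152 days < 3 years (≈1095 days) ✗ → not eligible.
Unlimited PTO Program — status seasonal ✗ (excluded) → not eligible.
Long-Term Disability — status seasonal ✓ (not excluded); service 152 days ≥ 8 weeks (≈56 days) ✓ → eligible.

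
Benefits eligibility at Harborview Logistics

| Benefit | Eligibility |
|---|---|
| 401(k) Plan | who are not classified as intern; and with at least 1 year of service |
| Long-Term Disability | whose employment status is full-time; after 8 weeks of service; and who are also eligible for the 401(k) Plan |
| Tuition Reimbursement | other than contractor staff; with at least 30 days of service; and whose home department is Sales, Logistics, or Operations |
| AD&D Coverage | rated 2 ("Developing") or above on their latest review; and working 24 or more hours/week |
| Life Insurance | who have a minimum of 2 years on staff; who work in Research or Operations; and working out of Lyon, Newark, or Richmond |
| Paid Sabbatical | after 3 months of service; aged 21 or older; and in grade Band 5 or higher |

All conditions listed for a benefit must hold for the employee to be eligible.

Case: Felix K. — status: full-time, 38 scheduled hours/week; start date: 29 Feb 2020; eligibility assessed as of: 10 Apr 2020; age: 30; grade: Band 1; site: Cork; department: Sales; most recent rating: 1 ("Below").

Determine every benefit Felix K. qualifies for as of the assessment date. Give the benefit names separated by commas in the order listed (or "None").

Tuition Reimbursement

Service from 29 Feb 2020 to 10 Apr 2020: 41 days.
401(k) Plan — status full-time ✓ (not excluded); service 41 days < 1 year (≈365 days) ✗ → not eligible.
Long-Term Disability — status full-time ✓; service 41 days < 8 weeks (≈56 days) ✗ → not eligible.
Tuition Reimbursement — status full-time ✓ (not excluded); service 41 days ≥ 30 days ✓; dept Sales ✓ → eligible.
AD&D Coverage — rating 1 < 2 ✗ → not eligible.
Life Insurance — service 41 days < 2 years (≈730 days) ✗ → not eligible.
Paid Sabbatical — service 41 days < 3 months (≈90 days) ✗ → not eligible.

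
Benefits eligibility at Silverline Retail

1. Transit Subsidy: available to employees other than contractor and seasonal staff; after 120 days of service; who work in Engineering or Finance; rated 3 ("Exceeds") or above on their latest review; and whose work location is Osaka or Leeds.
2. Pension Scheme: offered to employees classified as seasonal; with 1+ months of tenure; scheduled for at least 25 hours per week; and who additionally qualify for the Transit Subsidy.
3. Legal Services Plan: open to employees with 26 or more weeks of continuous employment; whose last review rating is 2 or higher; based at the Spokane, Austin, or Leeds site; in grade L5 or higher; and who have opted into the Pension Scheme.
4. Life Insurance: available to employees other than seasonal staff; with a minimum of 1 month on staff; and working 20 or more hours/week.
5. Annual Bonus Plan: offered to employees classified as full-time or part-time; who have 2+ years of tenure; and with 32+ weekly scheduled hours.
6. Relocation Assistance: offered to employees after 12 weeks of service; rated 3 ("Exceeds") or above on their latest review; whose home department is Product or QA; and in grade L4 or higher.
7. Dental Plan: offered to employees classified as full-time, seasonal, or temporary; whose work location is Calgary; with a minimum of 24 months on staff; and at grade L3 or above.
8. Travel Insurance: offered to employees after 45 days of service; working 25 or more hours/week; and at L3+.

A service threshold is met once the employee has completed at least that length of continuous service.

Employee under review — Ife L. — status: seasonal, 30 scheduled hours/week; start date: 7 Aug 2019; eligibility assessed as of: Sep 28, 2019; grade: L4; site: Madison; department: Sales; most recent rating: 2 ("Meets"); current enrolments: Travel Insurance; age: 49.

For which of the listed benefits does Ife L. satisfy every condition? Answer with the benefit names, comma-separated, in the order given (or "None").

Service from 7 Aug 2019 to Sep 28, 2019: 52 days.
Transit Subsidy — status seasonal ✗ (excluded) → not eligible.
Pension Scheme — status seasonal ✓; service 52 days ≥ 1 month (≈30 days) ✓; 30 hrs/wk ≥ 25 ✓; not eligible for Transit Subsidy ✗ → not eligible.
Legal Services Plan — service 52 days < 26 weeks (≈182 days) ✗ → not eligible.
Life Insurance — status seasonal ✗ (excluded) → not eligible.
Annual Bonus Plan — status seasonal ✗ (requires full-time or part-time) → not eligible.
Relocation Assistance — service 52 days < 12 weeks (≈84 days) ✗ → not eligible.
Dental Plan — status seasonal ✓; site Madison ✗ (not Calgary) → not eligible.
Travel Insurance — service 52 days ≥ 45 days ✓; 30 hrs/wk ≥ 25 ✓; grade L4 ≥ L3 ✓ → eligible.

Travel Insurance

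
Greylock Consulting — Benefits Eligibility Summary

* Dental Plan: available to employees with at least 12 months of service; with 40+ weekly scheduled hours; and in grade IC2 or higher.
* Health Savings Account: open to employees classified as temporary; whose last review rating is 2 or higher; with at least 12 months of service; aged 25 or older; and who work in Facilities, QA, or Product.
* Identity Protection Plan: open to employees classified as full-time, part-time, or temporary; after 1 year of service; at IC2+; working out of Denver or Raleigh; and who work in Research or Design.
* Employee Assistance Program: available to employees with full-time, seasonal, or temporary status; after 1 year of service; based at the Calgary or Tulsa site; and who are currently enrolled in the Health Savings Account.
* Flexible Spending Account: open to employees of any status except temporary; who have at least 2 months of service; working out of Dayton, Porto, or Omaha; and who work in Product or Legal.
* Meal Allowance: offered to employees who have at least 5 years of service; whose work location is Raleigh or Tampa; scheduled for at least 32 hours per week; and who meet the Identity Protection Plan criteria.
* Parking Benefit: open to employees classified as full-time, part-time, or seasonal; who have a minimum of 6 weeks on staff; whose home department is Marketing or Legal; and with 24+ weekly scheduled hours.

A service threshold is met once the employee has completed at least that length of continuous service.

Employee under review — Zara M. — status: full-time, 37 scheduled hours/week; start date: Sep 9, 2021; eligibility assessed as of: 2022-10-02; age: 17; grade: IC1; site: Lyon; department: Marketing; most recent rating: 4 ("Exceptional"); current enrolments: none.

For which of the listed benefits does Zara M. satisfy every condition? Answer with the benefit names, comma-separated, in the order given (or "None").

Parking Benefit

Service from Sep 9, 2021 to 2022-10-02: 388 days.
Dental Plan — service 388 days ≥ 12 months (≈360 days) ✓; 37 hrs/wk < 40 ✗ → not eligible.
Health Savings Account — status full-time ✗ (requires temporary) → not eligible.
Identity Protection Plan — status full-time ✓; service 388 days ≥ 1 year (≈365 days) ✓; grade IC1 < IC2 ✗ → not eligible.
Employee Assistance Program — status full-time ✓; service 388 days ≥ 1 year (≈365 days) ✓; site Lyon ✗ (not Calgary or Tulsa) → not eligible.
Flexible Spending Account — status full-time ✓ (not excluded); service 388 days ≥ 2 months (≈60 days) ✓; site Lyon ✗ (not Dayton, Porto, or Omaha) → not eligible.
Meal Allowance — service 388 days < 5 years (≈1825 days) ✗ → not eligible.
Parking Benefit — status full-time ✓; service 388 days ≥ 6 weeks (≈42 days) ✓; dept Marketing ✓; 37 hrs/wk ≥ 24 ✓ → eligible.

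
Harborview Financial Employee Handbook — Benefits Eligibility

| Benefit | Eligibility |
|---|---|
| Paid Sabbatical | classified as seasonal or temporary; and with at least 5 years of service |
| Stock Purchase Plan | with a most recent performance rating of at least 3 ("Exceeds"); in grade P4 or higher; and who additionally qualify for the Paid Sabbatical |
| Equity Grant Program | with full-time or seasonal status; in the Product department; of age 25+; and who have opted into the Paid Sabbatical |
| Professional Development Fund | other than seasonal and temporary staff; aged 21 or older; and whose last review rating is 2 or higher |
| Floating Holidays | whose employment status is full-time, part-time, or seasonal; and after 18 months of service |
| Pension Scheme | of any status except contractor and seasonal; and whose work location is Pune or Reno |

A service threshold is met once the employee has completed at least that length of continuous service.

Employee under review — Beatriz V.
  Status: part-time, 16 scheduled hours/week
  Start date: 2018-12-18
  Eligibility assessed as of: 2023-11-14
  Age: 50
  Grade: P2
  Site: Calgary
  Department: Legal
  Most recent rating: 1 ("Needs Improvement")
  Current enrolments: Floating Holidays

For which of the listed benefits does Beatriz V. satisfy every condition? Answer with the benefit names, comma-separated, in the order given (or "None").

Floating Holidays

Service from 2018-12-18 to 2023-11-14: 1792 days.
Paid Sabbatical — status part-time ✗ (requires seasonal or temporary) → not eligible.
Stock Purchase Plan — rating 1 < 3 ✗ → not eligible.
Equity Grant Program — status part-time ✗ (requires full-time or seasonal) → not eligible.
Professional Development Fund — status part-time ✓ (not excluded); age 50 ≥ 21 ✓; rating 1 < 2 ✗ → not eligible.
Floating Holidays — status part-time ✓; service 1792 days ≥ 18 months (≈540 days) ✓ → eligible.
Pension Scheme — status part-time ✓ (not excluded); site Calgary ✗ (not Pune or Reno) → not eligible.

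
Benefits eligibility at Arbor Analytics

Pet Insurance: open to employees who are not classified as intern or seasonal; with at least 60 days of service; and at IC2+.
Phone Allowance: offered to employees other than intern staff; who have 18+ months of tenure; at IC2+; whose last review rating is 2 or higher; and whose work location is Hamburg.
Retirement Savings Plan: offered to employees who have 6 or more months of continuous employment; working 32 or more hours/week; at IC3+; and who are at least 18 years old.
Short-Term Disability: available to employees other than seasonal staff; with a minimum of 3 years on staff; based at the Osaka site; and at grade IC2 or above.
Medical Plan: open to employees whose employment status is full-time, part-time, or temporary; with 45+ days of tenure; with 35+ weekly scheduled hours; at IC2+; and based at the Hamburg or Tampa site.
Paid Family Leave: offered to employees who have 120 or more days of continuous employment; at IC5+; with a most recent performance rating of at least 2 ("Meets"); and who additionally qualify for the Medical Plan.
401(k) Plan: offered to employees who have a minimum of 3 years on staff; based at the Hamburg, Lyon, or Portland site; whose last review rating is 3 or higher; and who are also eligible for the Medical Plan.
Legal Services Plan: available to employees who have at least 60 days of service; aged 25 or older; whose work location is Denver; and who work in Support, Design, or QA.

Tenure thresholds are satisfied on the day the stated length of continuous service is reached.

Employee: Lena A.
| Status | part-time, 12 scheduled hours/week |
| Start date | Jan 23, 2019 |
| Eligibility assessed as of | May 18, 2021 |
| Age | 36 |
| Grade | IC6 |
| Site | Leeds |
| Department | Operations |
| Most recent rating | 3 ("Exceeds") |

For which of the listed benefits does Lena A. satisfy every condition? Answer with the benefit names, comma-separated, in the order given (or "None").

Service from Jan 23, 2019 to May 18, 2021: 846 days.
Pet Insurance — status part-time ✓ (not excluded); service 846 days ≥ 60 days ✓; grade IC6 ≥ IC2 ✓ → eligible.
Phone Allowance — status part-time ✓ (not excluded); service 846 days ≥ 18 months (≈540 days) ✓; grade IC6 ≥ IC2 ✓; rating 3 ≥ 2 ✓; site Leeds ✗ (not Hamburg) → not eligible.
Retirement Savings Plan — service 846 days ≥ 6 months (≈180 days) ✓; 12 hrs/wk < 32 ✗ → not eligible.
Short-Term Disability — status part-time ✓ (not excluded); service 846 days < 3 years (≈1095 days) ✗ → not eligible.
Medical Plan — status part-time ✓; service 846 days ≥ 45 days ✓; 12 hrs/wk < 35 ✗ → not eligible.
Paid Family Leave — service 846 days ≥ 120 days ✓; grade IC6 ≥ IC5 ✓; rating 3 ≥ 2 ✓; not eligible for Medical Plan ✗ → not eligible.
401(k) Plan — service 846 days < 3 years (≈1095 days) ✗ → not eligible.
Legal Services Plan — service 846 days ≥ 60 days ✓; age 36 ≥ 25 ✓; site Leeds ✗ (not Denver) → not eligible.

Pet Insurance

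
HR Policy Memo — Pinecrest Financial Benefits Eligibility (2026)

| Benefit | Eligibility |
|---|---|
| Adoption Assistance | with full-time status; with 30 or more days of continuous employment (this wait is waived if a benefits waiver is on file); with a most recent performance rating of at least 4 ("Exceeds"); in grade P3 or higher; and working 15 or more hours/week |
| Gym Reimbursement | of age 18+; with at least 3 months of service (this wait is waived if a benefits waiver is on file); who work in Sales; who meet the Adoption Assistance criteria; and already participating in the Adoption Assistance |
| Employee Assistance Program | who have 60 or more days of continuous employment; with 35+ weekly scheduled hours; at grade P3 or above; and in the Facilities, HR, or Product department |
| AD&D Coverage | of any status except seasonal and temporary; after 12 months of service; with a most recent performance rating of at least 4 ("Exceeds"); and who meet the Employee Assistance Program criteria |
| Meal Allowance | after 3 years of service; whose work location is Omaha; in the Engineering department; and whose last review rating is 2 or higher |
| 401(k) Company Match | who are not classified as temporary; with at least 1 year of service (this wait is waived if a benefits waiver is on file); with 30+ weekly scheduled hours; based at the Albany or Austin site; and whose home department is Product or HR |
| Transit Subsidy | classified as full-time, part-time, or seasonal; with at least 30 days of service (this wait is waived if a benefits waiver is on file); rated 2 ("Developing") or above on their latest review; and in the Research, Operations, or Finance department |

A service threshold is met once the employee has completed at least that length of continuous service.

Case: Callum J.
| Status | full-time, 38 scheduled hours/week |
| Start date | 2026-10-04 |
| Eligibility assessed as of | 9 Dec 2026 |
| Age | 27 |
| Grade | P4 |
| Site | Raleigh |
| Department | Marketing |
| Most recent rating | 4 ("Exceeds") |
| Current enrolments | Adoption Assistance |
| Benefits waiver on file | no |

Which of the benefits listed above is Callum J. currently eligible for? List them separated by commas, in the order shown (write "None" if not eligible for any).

Adoption Assistance

Service from 2026-10-04 to 9 Dec 2026: 66 days.
Adoption Assistance — status full-time ✓; no waiver, service 66 days ≥ 30 days ✓; rating 4 ≥ 4 ✓; grade P4 ≥ P3 ✓; 38 hrs/wk ≥ 15 ✓ → eligible.
Gym Reimbursement — age 27 ≥ 18 ✓; no waiver, service 66 days < 3 months (≈90 days) ✗ → not eligible.
Employee Assistance Program — service 66 days ≥ 60 days ✓; 38 hrs/wk ≥ 35 ✓; grade P4 ≥ P3 ✓; dept Marketing ✗ → not eligible.
AD&D Coverage — status full-time ✓ (not excluded); service 66 days < 12 months (≈360 days) ✗ → not eligible.
Meal Allowance — service 66 days < 3 years (≈1095 days) ✗ → not eligible.
401(k) Company Match — status full-time ✓ (not excluded); no waiver, service 66 days < 1 year (≈365 days) ✗ → not eligible.
Transit Subsidy — status full-time ✓; no waiver, service 66 days ≥ 30 days ✓; rating 4 ≥ 2 ✓; dept Marketing ✗ → not eligible.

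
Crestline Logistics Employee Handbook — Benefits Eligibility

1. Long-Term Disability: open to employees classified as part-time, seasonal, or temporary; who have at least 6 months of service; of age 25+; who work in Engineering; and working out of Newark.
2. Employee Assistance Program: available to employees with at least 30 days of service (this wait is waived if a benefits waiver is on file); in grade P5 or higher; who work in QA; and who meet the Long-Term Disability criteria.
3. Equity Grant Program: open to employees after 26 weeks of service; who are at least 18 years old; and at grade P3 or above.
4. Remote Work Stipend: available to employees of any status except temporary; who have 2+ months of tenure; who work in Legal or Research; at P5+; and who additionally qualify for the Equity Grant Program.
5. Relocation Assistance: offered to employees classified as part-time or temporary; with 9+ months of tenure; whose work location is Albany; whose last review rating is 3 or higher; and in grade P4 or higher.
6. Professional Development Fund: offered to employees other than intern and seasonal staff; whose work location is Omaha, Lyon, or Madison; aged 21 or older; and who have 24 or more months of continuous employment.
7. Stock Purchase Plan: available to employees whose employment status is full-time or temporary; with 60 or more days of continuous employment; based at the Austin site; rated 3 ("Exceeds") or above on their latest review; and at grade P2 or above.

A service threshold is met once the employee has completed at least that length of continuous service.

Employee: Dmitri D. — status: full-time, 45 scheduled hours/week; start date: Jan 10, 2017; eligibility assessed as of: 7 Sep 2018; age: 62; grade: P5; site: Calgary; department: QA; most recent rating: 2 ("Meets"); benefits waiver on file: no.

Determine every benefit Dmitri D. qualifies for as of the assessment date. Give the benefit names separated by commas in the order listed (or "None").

Equity Grant Program

Service from Jan 10, 2017 to 7 Sep 2018: 605 days.
Long-Term Disability — status full-time ✗ (requires part-time, seasonal, or temporary) → not eligible.
Employee Assistance Program — no waiver, service 605 days ≥ 30 days ✓; grade P5 ≥ P5 ✓; dept QA ✓; not eligible for Long-Term Disability ✗ → not eligible.
Equity Grant Program — service 605 days ≥ 26 weeks (≈182 days) ✓; age 62 ≥ 18 ✓; grade P5 ≥ P3 ✓ → eligible.
Remote Work Stipend — status full-time ✓ (not excluded); service 605 days ≥ 2 months (≈60 days) ✓; dept QA ✗ → not eligible.
Relocation Assistance — status full-time ✗ (requires part-time or temporary) → not eligible.
Professional Development Fund — status full-time ✓ (not excluded); site Calgary ✗ (not Omaha, Lyon, or Madison) → not eligible.
Stock Purchase Plan — status full-time ✓; service 605 days ≥ 60 days ✓; site Calgary ✗ (not Austin) → not eligible.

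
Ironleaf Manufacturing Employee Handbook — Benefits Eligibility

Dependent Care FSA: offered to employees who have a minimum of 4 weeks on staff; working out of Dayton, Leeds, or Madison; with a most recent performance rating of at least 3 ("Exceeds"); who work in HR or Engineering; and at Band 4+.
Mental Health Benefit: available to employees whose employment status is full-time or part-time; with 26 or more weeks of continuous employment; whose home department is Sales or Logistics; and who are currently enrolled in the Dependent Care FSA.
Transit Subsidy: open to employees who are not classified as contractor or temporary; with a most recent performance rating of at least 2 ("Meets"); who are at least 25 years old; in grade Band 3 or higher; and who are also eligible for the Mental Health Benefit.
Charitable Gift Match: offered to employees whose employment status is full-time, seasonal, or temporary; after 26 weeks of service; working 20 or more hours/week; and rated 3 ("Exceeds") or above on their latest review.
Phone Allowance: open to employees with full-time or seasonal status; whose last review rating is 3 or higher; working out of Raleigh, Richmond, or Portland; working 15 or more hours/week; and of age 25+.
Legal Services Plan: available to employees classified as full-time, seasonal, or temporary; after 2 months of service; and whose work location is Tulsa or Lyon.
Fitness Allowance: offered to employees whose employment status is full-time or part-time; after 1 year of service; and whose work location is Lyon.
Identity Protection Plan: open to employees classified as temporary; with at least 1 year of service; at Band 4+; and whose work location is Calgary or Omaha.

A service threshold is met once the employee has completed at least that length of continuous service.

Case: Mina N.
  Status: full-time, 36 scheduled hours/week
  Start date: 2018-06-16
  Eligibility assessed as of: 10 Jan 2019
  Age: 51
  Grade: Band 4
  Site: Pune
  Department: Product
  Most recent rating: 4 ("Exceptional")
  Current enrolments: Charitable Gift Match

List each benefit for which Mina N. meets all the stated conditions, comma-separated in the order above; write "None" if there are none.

Service from 2018-06-16 to 10 Jan 2019: 208 days.
Dependent Care FSA — service 208 days ≥ 4 weeks (≈28 days) ✓; site Pune ✗ (not Dayton, Leeds, or Madison) → not eligible.
Mental Health Benefit — status full-time ✓; service 208 days ≥ 26 weeks (≈182 days) ✓; dept Product ✗ → not eligible.
Transit Subsidy — status full-time ✓ (not excluded); rating 4 ≥ 2 ✓; age 51 ≥ 25 ✓; grade Band 4 ≥ Band 3 ✓; not eligible for Mental Health Benefit ✗ → not eligible.
Charitable Gift Match — status full-time ✓; service 208 days ≥ 26 weeks (≈182 days) ✓; 36 hrs/wk ≥ 20 ✓; rating 4 ≥ 3 ✓ → eligible.
Phone Allowance — status full-time ✓; rating 4 ≥ 3 ✓; site Pune ✗ (not Raleigh, Richmond, or Portland) → not eligible.
Legal Services Plan — status full-time ✓; service 208 days ≥ 2 months (≈60 days) ✓; site Pune ✗ (not Tulsa or Lyon) → not eligible.
Fitness Allowance — status full-time ✓; service 208 days < 1 year (≈365 days) ✗ → not eligible.
Identity Protection Plan — status full-time ✗ (requires temporary) → not eligible.

Charitable Gift Match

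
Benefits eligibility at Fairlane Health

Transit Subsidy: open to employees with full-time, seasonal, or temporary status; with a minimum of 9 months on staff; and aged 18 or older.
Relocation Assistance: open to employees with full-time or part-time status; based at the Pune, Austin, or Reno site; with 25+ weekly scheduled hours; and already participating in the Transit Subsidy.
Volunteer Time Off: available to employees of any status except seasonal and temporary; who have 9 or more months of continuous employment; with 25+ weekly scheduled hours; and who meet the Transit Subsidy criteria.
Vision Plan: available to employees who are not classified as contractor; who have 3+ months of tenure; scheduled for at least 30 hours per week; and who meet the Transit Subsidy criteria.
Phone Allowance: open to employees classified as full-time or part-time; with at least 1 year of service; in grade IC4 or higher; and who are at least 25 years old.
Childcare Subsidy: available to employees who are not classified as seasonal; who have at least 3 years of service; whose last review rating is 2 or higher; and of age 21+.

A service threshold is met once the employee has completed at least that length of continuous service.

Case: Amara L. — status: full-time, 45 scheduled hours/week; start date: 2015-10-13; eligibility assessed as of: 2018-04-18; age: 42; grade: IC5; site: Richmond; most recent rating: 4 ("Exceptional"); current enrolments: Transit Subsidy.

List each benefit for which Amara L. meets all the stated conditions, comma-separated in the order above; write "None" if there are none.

Transit Subsidy, Volunteer Time Off, Vision Plan, Phone Allowance

Service from 2015-10-13 to 2018-04-18: 918 days.
Transit Subsidy — status full-time ✓; service 918 days ≥ 9 months (≈270 days) ✓; age 42 ≥ 18 ✓ → eligible.
Relocation Assistance — status full-time ✓; site Richmond ✗ (not Pune, Austin, or Reno) → not eligible.
Volunteer Time Off — status full-time ✓ (not excluded); service 918 days ≥ 9 months (≈270 days) ✓; 45 hrs/wk ≥ 25 ✓; eligible for Transit Subsidy ✓ → eligible.
Vision Plan — status full-time ✓ (not excluded); service 918 days ≥ 3 months (≈90 days) ✓; 45 hrs/wk ≥ 30 ✓; eligible for Transit Subsidy ✓ → eligible.
Phone Allowance — status full-time ✓; service 918 days ≥ 1 year (≈365 days) ✓; grade IC5 ≥ IC4 ✓; age 42 ≥ 25 ✓ → eligible.
Childcare Subsidy — status full-time ✓ (not excluded); service 918 days < 3 years (≈1095 days) ✗ → not eligible.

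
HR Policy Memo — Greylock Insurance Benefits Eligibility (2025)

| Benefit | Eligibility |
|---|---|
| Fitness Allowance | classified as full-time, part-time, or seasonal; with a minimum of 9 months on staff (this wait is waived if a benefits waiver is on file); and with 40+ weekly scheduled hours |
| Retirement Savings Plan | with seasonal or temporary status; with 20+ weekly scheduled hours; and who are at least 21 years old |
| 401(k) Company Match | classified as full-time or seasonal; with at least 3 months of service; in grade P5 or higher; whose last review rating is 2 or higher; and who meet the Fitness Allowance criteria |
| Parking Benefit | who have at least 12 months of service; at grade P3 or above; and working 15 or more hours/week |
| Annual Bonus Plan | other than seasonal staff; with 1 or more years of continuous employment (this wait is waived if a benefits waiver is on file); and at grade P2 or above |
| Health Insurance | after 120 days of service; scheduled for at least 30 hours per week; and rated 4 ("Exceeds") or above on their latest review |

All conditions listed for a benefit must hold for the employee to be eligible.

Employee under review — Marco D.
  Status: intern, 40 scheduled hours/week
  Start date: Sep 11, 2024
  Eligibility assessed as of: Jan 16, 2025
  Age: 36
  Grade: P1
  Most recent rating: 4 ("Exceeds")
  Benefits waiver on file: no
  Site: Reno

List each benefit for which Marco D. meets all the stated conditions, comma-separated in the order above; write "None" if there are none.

Health Insurance

Service from Sep 11, 2024 to Jan 16, 2025: 127 days.
Fitness Allowance — status intern ✗ (requires full-time, part-time, or seasonal) → not eligible.
Retirement Savings Plan — status intern ✗ (requires seasonal or temporary) → not eligible.
401(k) Company Match — status intern ✗ (requires full-time or seasonal) → not eligible.
Parking Benefit — service 127 days < 12 months (≈360 days) ✗ → not eligible.
Annual Bonus Plan — status intern ✓ (not excluded); no waiver, service 127 days < 1 year (≈365 days) ✗ → not eligible.
Health Insurance — service 127 days ≥ 120 days ✓; 40 hrs/wk ≥ 30 ✓; rating 4 ≥ 4 ✓ → eligible.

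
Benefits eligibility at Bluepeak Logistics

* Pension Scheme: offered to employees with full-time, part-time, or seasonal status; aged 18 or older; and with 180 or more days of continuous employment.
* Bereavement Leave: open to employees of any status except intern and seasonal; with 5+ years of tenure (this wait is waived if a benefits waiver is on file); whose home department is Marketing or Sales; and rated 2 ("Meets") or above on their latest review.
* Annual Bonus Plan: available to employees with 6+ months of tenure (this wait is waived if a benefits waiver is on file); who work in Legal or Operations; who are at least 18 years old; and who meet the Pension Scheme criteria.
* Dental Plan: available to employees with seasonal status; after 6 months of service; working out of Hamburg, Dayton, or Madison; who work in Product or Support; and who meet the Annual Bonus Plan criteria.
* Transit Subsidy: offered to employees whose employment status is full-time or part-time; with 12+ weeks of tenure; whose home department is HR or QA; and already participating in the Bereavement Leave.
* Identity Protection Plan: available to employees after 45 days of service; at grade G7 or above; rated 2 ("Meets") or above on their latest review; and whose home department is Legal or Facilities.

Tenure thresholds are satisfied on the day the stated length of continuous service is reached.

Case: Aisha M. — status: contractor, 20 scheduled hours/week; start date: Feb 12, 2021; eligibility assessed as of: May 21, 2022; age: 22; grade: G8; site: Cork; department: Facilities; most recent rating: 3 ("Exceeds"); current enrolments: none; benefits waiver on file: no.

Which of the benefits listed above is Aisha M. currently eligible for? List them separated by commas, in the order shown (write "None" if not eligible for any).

Service from Feb 12, 2021 to May 21, 2022: 463 days.
Pension Scheme — status contractor ✗ (requires full-time, part-time, or seasonal) → not eligible.
Bereavement Leave — status contractor ✓ (not excluded); no waiver, service 463 days < 5 years (≈1825 days) ✗ → not eligible.
Annual Bonus Plan — no waiver, service 463 days ≥ 6 months (≈180 days) ✓; dept Facilities ✗ → not eligible.
Dental Plan — status contractor ✗ (requires seasonal) → not eligible.
Transit Subsidy — status contractor ✗ (requires full-time or part-time) → not eligible.
Identity Protection Plan — service 463 days ≥ 45 days ✓; grade G8 ≥ G7 ✓; rating 3 ≥ 2 ✓; dept Facilities ✓ → eligible.

Identity Protection Plan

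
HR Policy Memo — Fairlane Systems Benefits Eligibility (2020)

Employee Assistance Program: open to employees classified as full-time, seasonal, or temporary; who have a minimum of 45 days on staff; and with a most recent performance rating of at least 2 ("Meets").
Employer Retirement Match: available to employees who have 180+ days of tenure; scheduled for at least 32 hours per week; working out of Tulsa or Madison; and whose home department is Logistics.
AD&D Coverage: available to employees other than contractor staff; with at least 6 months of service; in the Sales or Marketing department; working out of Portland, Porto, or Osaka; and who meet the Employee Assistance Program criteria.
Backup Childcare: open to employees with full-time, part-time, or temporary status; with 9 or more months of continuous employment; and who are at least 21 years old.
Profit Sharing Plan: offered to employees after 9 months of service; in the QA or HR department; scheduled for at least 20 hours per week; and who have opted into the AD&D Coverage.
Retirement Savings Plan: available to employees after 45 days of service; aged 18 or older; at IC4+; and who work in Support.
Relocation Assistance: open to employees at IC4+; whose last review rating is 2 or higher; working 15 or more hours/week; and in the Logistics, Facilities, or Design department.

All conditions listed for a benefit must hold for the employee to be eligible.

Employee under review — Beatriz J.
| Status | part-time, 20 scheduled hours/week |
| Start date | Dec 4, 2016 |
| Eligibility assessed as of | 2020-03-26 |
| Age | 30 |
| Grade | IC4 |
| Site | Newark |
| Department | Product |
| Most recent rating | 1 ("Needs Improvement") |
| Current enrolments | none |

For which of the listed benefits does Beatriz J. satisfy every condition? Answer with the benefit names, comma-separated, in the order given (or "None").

Service from Dec 4, 2016 to 2020-03-26: 1208 days.
Employee Assistance Program — status part-time ✗ (requires full-time, seasonal, or temporary) → not eligible.
Employer Retirement Match — service 1208 days ≥ 180 days ✓; 20 hrs/wk < 32 ✗ → not eligible.
AD&D Coverage — status part-time ✓ (not excluded); service 1208 days ≥ 6 months (≈180 days) ✓; dept Product ✗ → not eligible.
Backup Childcare — status part-time ✓; service 1208 days ≥ 9 months (≈270 days) ✓; age 30 ≥ 21 ✓ → eligible.
Profit Sharing Plan — service 1208 days ≥ 9 months (≈270 days) ✓; dept Product ✗ → not eligible.
Retirement Savings Plan — service 1208 days ≥ 45 days ✓; age 30 ≥ 18 ✓; grade IC4 ≥ IC4 ✓; dept Product ✗ → not eligible.
Relocation Assistance — grade IC4 ≥ IC4 ✓; rating 1 < 2 ✗ → not eligible.

Backup Childcare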